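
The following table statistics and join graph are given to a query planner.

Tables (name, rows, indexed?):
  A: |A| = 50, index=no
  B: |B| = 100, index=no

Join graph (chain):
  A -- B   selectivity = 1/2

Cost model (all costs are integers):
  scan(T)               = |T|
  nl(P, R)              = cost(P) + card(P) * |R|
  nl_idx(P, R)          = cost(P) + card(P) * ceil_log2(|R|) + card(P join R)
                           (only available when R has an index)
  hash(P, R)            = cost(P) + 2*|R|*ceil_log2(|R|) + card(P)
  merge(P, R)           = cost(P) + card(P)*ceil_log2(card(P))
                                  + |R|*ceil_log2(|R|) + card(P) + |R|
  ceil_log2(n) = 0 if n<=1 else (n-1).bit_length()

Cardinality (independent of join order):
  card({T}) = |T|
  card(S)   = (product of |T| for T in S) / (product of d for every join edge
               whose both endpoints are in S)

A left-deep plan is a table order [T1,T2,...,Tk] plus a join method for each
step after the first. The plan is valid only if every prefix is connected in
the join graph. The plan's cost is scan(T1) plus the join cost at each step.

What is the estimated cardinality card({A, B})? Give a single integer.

2500

Tables in S: A(50), B(100)
Edges inside S: A-B(d=2)
numerator = 50 * 100 = 5000
denominator = 2 = 2
card(S) = 5000 / 2 = 2500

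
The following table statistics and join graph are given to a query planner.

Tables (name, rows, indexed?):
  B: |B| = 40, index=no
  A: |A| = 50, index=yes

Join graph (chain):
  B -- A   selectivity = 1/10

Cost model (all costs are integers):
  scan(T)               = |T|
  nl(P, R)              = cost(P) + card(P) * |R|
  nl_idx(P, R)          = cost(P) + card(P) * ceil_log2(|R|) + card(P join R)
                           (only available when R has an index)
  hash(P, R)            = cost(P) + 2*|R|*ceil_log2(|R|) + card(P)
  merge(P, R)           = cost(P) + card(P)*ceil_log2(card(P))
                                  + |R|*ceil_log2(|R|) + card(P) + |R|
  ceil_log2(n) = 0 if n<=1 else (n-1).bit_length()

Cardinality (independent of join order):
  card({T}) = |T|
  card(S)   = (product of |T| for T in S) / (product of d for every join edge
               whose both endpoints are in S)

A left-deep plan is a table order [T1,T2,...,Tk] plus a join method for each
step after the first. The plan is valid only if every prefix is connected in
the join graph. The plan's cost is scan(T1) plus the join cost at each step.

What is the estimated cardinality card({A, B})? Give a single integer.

Tables in S: A(50), B(40)
Edges inside S: B-A(d=10)
numerator = 50 * 40 = 2000
denominator = 10 = 10
card(S) = 2000 / 10 = 200

200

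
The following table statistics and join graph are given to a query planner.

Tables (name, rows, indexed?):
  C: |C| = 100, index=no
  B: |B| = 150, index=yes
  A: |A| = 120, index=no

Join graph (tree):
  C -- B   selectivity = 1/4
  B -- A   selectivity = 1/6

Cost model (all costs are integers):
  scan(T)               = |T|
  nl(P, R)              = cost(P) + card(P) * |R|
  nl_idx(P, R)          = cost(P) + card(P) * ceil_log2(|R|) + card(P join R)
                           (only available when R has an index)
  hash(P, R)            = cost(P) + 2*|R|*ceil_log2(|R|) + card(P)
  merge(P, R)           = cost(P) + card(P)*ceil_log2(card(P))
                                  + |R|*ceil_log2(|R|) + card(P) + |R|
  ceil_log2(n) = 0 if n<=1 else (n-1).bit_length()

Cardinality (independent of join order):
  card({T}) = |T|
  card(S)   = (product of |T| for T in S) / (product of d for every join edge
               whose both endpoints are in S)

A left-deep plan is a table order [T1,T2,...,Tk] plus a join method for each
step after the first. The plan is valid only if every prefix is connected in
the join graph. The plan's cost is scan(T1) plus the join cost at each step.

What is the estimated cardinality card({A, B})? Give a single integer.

Tables in S: A(120), B(150)
Edges inside S: B-A(d=6)
numerator = 120 * 150 = 18000
denominator = 6 = 6
card(S) = 18000 / 6 = 3000

3000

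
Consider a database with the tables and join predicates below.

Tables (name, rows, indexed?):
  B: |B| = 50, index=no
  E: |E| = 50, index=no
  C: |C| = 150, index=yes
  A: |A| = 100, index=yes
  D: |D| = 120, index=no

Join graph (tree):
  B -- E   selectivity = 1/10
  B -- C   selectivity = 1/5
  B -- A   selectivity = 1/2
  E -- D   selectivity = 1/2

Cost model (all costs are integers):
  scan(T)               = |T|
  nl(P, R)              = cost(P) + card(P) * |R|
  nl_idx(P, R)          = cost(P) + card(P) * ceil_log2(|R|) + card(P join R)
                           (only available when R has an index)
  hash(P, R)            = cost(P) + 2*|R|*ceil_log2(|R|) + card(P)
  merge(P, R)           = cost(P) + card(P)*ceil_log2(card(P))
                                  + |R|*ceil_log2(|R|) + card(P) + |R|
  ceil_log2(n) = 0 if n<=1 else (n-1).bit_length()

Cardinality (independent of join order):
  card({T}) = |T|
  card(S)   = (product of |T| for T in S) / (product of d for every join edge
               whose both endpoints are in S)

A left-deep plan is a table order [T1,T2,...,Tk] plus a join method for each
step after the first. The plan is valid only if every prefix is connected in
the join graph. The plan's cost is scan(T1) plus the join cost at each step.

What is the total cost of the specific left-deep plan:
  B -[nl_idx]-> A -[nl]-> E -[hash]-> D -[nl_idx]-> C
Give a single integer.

step 1: scan B: cost=50, card=50
step 2: join A via nl_idx
    card(P join A) = 50*100/(2) = 2500
    cost = 50 + 50*7 + 2500 = 2900
step 3: join E via nl
    card(P join E) = 2500*50/(10) = 12500
    cost = 2900 + 2500*50 = 127900
step 4: join D via hash
    card(P join D) = 12500*120/(2) = 750000
    cost = 127900 + 2*120*7 + 12500 = 142080
step 5: join C via nl_idx
    card(P join C) = 750000*150/(5) = 22500000
    cost = 142080 + 750000*8 + 22500000 = 28642080

28642080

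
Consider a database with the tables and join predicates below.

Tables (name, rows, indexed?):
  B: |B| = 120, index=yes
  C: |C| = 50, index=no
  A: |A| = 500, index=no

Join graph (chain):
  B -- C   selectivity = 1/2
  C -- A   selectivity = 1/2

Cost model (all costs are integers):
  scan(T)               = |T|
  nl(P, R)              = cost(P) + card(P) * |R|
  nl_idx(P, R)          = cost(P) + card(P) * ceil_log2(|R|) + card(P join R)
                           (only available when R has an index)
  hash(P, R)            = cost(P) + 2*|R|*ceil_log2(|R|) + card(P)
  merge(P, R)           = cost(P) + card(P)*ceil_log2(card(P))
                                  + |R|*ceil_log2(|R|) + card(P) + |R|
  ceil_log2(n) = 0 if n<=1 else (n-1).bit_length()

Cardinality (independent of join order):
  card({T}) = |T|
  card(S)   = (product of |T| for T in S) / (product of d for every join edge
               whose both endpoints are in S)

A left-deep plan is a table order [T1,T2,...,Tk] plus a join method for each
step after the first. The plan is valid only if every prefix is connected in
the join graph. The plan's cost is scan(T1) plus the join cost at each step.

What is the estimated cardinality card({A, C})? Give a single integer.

Tables in S: A(500), C(50)
Edges inside S: C-A(d=2)
numerator = 500 * 50 = 25000
denominator = 2 = 2
card(S) = 25000 / 2 = 12500

12500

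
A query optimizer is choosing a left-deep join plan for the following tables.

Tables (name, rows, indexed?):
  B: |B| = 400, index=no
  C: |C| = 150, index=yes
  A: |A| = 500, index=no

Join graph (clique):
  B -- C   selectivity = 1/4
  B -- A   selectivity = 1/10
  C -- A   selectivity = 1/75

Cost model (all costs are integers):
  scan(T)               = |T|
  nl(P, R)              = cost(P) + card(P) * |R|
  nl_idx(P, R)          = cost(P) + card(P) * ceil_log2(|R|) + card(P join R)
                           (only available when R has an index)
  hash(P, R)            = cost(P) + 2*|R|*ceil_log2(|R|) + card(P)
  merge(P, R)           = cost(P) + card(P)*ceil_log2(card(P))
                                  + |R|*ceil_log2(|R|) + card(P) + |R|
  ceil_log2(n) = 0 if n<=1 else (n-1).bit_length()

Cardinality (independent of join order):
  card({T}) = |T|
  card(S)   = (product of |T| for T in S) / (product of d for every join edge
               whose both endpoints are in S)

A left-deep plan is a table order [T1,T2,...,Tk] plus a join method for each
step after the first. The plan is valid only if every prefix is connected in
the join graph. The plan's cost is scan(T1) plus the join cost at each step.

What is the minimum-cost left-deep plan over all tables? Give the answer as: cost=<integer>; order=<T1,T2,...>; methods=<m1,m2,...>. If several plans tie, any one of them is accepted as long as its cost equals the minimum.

cost=11600; order=A,C,B; methods=hash,hash

Selinger DP (subsets sized 1..n):
  {B}: scan cost=400, card=400
  {C}: scan cost=150, card=150
  {A}: scan cost=500, card=500
  {BC}: card=15000; try (C,hash)→3200, (B,merge)→5500, (C,merge)→5750, (B,hash)→7500, (C,nl_idx)→18600, (B,nl)→60150 …(+1); best=3200 via (C,hash)
  {AB}: card=20000; try (B,hash)→8200, (A,merge)→9400, (B,merge)→9500, (A,hash)→9800, (A,nl)→200400, (B,nl)→200500; best=8200 via (B,hash)
  {AC}: card=1000; try (C,hash)→3400, (C,nl_idx)→5500, (A,merge)→6500, (C,merge)→6850, (A,hash)→9300, (A,nl)→75150 …(+1); best=3400 via (C,hash)
  {ABC}: card=10000; try (B,hash)→11600, (B,merge)→18400, (A,hash)→27200, (C,hash)→30600, (C,nl_idx)→178200, (A,merge)→233200 …(+4); best=11600 via (B,hash)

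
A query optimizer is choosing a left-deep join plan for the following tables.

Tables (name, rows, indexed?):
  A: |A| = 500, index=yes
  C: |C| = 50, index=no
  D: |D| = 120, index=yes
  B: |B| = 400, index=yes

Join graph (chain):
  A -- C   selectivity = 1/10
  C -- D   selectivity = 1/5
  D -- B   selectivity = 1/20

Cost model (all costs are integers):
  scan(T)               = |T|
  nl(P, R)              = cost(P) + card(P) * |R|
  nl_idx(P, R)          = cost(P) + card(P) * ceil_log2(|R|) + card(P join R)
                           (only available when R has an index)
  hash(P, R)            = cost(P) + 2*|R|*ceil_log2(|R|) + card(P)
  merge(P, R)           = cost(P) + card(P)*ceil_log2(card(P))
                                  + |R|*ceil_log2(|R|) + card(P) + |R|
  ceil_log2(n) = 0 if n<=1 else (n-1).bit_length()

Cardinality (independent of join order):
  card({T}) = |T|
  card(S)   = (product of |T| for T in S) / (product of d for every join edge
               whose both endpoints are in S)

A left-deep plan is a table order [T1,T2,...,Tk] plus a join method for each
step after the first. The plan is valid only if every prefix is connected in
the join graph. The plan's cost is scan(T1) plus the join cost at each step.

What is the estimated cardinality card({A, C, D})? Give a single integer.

Tables in S: A(500), C(50), D(120)
Edges inside S: A-C(d=10), C-D(d=5)
numerator = 500 * 50 * 120 = 3000000
denominator = 10 * 5 = 50
card(S) = 3000000 / 50 = 60000

60000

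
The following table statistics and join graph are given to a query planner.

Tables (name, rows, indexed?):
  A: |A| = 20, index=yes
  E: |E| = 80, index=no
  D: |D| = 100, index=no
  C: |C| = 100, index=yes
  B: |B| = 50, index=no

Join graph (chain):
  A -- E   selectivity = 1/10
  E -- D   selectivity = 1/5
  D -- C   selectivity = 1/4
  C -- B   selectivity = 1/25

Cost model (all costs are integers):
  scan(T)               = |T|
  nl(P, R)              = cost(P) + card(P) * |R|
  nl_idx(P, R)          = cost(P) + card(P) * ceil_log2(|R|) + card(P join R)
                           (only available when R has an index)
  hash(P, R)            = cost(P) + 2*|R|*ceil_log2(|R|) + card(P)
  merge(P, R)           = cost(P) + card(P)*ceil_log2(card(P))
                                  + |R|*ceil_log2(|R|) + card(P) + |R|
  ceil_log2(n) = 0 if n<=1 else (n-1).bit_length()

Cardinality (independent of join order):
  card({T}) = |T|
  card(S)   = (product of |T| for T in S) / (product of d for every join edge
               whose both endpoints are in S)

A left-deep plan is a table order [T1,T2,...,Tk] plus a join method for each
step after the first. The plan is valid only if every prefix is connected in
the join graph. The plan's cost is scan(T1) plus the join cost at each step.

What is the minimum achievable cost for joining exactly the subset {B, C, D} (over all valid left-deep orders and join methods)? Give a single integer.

2200

Selinger DP over subsets of {B,C,D}:
  {D}: scan cost=100, card=100
  {C}: scan cost=100, card=100
  {B}: scan cost=50, card=50
  {CD}: card=2500; try (D,hash)→1600, (C,hash)→1600, (D,merge)→1700, (C,merge)→1700, (C,nl_idx)→3300, (D,nl)→10100 …(+1); best=1600 via (D,hash)
  {BC}: card=200; try (C,nl_idx)→600, (B,hash)→800, (C,merge)→1200, (B,merge)→1250, (C,hash)→1500, (C,nl)→5050 …(+1); best=600 via (C,nl_idx)
  {BCD}: card=5000; try (D,hash)→2200, (D,merge)→3200, (B,hash)→4700, (D,nl)→20600, (B,merge)→34450, (B,nl)→126600; best=2200 via (D,hash)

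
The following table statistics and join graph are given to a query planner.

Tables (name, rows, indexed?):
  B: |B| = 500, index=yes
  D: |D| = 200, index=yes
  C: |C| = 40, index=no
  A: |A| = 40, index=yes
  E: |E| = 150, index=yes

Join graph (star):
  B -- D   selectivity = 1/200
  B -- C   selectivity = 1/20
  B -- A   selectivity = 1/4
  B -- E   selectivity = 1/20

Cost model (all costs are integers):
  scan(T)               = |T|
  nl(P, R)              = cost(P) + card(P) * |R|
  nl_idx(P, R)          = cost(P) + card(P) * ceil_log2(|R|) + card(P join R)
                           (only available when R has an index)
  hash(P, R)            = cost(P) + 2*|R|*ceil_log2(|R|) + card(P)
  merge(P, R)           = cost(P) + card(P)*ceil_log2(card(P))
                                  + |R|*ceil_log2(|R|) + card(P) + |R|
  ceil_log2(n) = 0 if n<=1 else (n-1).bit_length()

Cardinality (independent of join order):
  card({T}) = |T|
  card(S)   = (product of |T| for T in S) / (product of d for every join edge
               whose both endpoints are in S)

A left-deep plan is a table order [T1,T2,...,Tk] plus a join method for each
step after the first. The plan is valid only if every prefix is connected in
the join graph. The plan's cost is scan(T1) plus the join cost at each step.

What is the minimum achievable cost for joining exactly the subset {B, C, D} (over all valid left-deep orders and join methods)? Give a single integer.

Selinger DP over subsets of {B,C,D}:
  {B}: scan cost=500, card=500
  {D}: scan cost=200, card=200
  {C}: scan cost=40, card=40
  {BD}: card=500; try (B,nl_idx)→2500, (D,hash)→4200, (D,nl_idx)→5000, (B,merge)→7000, (D,merge)→7300, (B,hash)→9400 …(+2); best=2500 via (B,nl_idx)
  {BC}: card=1000; try (B,nl_idx)→1400, (C,hash)→1480, (B,merge)→5320, (C,merge)→5780, (B,hash)→9080, (B,nl)→20040 …(+1); best=1400 via (B,nl_idx)
  {BCD}: card=1000; try (C,hash)→3480, (D,hash)→5600, (C,merge)→7780, (D,nl_idx)→10400, (D,merge)→14200, (C,nl)→22500 …(+1); best=3480 via (C,hash)

3480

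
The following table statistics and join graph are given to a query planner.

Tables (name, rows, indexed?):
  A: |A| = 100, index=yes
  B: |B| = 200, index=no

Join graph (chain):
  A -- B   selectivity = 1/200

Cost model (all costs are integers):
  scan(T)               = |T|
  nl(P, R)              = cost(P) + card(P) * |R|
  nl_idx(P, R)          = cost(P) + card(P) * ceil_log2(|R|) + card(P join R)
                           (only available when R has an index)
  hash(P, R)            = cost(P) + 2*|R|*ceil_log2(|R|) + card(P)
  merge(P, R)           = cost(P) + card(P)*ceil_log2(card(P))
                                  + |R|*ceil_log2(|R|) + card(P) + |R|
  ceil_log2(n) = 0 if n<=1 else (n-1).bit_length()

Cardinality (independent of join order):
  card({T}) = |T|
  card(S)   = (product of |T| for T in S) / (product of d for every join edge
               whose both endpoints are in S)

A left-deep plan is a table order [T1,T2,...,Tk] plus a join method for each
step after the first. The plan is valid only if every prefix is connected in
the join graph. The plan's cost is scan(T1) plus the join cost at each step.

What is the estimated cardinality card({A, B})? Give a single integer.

Tables in S: A(100), B(200)
Edges inside S: A-B(d=200)
numerator = 100 * 200 = 20000
denominator = 200 = 200
card(S) = 20000 / 200 = 100

100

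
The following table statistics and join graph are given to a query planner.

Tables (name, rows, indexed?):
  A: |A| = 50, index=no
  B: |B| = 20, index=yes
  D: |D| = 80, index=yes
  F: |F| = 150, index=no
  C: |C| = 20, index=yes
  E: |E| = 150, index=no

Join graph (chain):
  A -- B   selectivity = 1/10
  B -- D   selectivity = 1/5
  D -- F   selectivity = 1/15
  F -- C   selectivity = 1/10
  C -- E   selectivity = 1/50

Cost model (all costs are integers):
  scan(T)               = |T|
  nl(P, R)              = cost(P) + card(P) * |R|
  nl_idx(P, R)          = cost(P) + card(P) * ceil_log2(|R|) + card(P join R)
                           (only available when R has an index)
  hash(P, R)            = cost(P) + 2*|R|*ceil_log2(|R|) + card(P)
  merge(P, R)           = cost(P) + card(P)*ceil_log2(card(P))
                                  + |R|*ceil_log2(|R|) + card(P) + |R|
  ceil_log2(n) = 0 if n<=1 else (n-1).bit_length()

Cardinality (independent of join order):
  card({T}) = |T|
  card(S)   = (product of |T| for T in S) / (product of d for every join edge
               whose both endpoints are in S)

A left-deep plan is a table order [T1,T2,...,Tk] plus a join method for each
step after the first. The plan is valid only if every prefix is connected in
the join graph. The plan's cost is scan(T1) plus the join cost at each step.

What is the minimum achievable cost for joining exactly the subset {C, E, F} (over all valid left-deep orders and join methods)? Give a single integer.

2270

Selinger DP over subsets of {C,E,F}:
  {F}: scan cost=150, card=150
  {C}: scan cost=20, card=20
  {E}: scan cost=150, card=150
  {CF}: card=300; try (C,hash)→500, (C,nl_idx)→1200, (F,merge)→1490, (C,merge)→1620, (F,hash)→2440, (F,nl)→3020 …(+1); best=500 via (C,hash)
  {CE}: card=60; try (C,hash)→500, (C,nl_idx)→960, (E,merge)→1490, (C,merge)→1620, (E,hash)→2440, (E,nl)→3020 …(+1); best=500 via (C,hash)
  {CEF}: card=900; try (F,merge)→2270, (F,hash)→2960, (E,hash)→3200, (E,merge)→4850, (F,nl)→9500, (E,nl)→45500; best=2270 via (F,merge)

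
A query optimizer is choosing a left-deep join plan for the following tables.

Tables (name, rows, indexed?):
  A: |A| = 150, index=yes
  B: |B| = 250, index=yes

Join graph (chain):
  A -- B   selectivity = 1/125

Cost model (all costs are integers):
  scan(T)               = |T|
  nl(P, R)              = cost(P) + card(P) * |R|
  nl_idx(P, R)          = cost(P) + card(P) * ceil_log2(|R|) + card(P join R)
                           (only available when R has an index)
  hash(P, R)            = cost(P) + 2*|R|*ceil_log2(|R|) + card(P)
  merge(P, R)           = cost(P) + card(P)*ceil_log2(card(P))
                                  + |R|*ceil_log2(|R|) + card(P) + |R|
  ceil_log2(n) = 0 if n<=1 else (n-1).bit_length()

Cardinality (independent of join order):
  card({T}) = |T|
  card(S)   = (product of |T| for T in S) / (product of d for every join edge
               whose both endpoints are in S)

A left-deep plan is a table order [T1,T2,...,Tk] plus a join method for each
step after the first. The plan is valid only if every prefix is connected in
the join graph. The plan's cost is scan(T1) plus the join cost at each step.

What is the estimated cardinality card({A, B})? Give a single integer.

Tables in S: A(150), B(250)
Edges inside S: A-B(d=125)
numerator = 150 * 250 = 37500
denominator = 125 = 125
card(S) = 37500 / 125 = 300

300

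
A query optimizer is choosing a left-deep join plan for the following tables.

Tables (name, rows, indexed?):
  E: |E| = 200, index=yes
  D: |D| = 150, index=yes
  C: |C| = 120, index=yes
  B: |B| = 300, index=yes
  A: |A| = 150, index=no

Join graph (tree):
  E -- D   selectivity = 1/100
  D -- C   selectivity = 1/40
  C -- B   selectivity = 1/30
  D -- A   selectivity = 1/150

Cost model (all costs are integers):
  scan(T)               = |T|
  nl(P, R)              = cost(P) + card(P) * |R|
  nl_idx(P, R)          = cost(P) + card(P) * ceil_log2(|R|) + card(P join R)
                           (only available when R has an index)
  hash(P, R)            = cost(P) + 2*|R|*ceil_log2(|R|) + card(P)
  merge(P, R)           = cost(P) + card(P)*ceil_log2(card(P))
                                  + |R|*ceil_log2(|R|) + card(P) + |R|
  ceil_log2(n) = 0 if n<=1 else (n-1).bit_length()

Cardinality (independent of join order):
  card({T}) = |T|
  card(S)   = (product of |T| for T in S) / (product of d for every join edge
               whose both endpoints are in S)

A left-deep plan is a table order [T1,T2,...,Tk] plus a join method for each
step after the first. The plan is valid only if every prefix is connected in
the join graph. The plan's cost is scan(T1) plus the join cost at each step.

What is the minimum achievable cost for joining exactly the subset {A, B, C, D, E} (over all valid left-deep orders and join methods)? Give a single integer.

Selinger DP over subsets of {A,B,C,D,E}:
  {E}: scan cost=200, card=200
  {D}: scan cost=150, card=150
  {C}: scan cost=120, card=120
  {B}: scan cost=300, card=300
  {A}: scan cost=150, card=150
  {DE}: card=300; try (E,nl_idx)→1650, (D,nl_idx)→2100, (D,hash)→2800, (E,merge)→3300, (D,merge)→3350, (E,hash)→3500 …(+2); best=1650 via (E,nl_idx)
  {CD}: card=450; try (D,nl_idx)→1530, (C,nl_idx)→1650, (C,hash)→1980, (D,merge)→2430, (C,merge)→2460, (D,hash)→2640 …(+2); best=1530 via (D,nl_idx)
  {AD}: card=150; try (D,nl_idx)→1500, (D,hash)→2700, (A,hash)→2700, (D,merge)→2850, (A,merge)→2850, (D,nl)→22650 …(+1); best=1500 via (D,nl_idx)
  {BC}: card=1200; try (C,hash)→2280, (B,nl_idx)→2400, (C,nl_idx)→3600, (B,merge)→4080, (C,merge)→4260, (B,hash)→5640 …(+2); best=2280 via (C,hash)
  {CDE}: card=900; try (C,hash)→3630, (C,nl_idx)→4650, (E,hash)→5180, (C,merge)→5610, (E,nl_idx)→6030, (E,merge)→7830 …(+2); best=3630 via (C,hash)
  {ADE}: card=300; try (E,nl_idx)→3000, (A,hash)→4350, (E,merge)→4650, (E,hash)→4850, (A,merge)→6000, (E,nl)→31500 …(+1); best=3000 via (E,nl_idx)
  {BCD}: card=4500; try (D,hash)→5880, (B,hash)→7380, (B,merge)→9030, (B,nl_idx)→10080, (D,nl_idx)→16380, (D,merge)→18030 …(+2); best=5880 via (D,hash)
  {ACD}: card=450; try (C,nl_idx)→3000, (C,hash)→3330, (C,merge)→3810, (A,hash)→4380, (A,merge)→7380, (C,nl)→19500 …(+1); best=3000 via (C,nl_idx)
  {BCDE}: card=9000; try (B,hash)→9930, (E,hash)→13580, (B,merge)→16530, (B,nl_idx)→20730, (E,nl_idx)→50880, (E,merge)→70680 …(+2); best=9930 via (B,hash)
  {ACDE}: card=900; try (C,hash)→4980, (C,nl_idx)→6000, (E,hash)→6650, (A,hash)→6930, (C,merge)→6960, (E,nl_idx)→7500 …(+5); best=4980 via (C,hash)
  {ABCD}: card=4500; try (B,hash)→8850, (B,merge)→10500, (B,nl_idx)→11550, (A,hash)→12780, (A,merge)→70230, (B,nl)→138000 …(+1); best=8850 via (B,hash)
  {ABCDE}: card=9000; try (B,hash)→11280, (E,hash)→16550, (B,merge)→17880, (A,hash)→21330, (B,nl_idx)→22080, (E,nl_idx)→53850 …(+5); best=11280 via (B,hash)

11280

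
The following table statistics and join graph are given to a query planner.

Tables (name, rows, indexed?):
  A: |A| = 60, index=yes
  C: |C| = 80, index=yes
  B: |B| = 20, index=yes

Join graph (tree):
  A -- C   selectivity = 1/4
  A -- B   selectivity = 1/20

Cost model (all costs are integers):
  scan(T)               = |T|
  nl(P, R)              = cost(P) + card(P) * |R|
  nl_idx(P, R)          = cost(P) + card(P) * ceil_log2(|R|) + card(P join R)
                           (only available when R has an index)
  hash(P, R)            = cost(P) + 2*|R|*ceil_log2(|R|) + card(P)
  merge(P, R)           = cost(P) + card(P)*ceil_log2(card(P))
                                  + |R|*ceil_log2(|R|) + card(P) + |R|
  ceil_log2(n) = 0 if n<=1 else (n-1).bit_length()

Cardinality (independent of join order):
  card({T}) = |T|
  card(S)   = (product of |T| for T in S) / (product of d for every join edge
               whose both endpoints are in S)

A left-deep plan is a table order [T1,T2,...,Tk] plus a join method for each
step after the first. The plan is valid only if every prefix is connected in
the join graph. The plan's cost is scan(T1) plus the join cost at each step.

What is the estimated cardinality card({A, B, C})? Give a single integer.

1200

Tables in S: A(60), B(20), C(80)
Edges inside S: A-C(d=4), A-B(d=20)
numerator = 60 * 20 * 80 = 96000
denominator = 4 * 20 = 80
card(S) = 96000 / 80 = 1200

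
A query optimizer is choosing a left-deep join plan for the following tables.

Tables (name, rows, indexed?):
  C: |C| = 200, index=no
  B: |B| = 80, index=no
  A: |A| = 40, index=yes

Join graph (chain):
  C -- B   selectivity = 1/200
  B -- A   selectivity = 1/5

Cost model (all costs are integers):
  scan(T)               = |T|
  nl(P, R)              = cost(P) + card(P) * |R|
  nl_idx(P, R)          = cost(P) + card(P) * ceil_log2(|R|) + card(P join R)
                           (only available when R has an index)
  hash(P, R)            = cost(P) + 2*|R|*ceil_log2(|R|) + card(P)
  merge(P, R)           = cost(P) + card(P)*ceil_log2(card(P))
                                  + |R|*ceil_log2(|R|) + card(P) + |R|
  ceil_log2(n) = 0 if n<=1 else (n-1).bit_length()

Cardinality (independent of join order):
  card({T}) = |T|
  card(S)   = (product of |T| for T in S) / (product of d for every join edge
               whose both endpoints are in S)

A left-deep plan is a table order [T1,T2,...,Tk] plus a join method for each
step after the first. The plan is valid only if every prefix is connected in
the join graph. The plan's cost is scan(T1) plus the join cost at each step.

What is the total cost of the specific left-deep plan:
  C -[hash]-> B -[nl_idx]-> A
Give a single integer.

step 1: scan C: cost=200, card=200
step 2: join B via hash
    card(P join B) = 200*80/(200) = 80
    cost = 200 + 2*80*7 + 200 = 1520
step 3: join A via nl_idx
    card(P join A) = 80*40/(5) = 640
    cost = 1520 + 80*6 + 640 = 2640

2640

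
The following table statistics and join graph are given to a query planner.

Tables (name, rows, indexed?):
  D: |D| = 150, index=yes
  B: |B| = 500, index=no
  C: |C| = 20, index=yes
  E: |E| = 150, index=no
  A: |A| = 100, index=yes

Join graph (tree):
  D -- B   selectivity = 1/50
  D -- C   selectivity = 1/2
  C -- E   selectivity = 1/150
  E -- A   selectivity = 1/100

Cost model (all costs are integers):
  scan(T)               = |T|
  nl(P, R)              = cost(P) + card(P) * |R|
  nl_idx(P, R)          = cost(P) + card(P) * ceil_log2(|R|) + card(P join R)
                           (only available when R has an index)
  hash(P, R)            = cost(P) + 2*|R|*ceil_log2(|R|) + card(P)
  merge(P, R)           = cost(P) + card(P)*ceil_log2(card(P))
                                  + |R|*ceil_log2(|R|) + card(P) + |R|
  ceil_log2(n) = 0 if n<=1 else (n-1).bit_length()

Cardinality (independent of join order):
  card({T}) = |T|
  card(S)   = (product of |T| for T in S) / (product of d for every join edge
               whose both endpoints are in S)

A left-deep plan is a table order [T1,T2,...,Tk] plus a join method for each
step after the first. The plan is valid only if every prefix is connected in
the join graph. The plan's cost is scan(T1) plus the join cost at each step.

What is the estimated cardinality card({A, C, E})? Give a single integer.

Tables in S: A(100), C(20), E(150)
Edges inside S: C-E(d=150), E-A(d=100)
numerator = 100 * 20 * 150 = 300000
denominator = 150 * 100 = 15000
card(S) = 300000 / 15000 = 20

20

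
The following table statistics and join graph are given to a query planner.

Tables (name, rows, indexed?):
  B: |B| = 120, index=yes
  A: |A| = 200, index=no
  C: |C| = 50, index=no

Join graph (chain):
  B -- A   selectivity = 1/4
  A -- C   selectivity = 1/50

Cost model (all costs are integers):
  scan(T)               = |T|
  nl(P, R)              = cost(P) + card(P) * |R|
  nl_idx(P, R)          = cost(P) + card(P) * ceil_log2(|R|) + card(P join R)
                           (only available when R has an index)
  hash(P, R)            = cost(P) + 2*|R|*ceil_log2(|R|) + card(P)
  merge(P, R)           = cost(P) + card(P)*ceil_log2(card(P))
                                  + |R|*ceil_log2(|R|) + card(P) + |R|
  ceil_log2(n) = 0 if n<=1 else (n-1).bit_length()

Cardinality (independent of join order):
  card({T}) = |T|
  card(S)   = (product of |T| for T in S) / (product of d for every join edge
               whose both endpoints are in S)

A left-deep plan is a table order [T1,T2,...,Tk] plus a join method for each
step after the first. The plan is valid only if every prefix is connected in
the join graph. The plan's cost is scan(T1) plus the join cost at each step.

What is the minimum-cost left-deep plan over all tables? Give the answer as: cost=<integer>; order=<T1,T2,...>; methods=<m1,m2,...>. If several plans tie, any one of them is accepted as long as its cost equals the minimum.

Selinger DP (subsets sized 1..n):
  {B}: scan cost=120, card=120
  {A}: scan cost=200, card=200
  {C}: scan cost=50, card=50
  {AB}: card=6000; try (B,hash)→2080, (A,merge)→2880, (B,merge)→2960, (A,hash)→3440, (B,nl_idx)→7600, (A,nl)→24120 …(+1); best=2080 via (B,hash)
  {AC}: card=200; try (C,hash)→1000, (A,merge)→2200, (C,merge)→2350, (A,hash)→3300, (A,nl)→10050, (C,nl)→10200; best=1000 via (C,hash)
  {ABC}: card=6000; try (B,hash)→2880, (B,merge)→3760, (B,nl_idx)→8400, (C,hash)→8680, (B,nl)→25000, (C,merge)→86430 …(+1); best=2880 via (B,hash)

cost=2880; order=A,C,B; methods=hash,hash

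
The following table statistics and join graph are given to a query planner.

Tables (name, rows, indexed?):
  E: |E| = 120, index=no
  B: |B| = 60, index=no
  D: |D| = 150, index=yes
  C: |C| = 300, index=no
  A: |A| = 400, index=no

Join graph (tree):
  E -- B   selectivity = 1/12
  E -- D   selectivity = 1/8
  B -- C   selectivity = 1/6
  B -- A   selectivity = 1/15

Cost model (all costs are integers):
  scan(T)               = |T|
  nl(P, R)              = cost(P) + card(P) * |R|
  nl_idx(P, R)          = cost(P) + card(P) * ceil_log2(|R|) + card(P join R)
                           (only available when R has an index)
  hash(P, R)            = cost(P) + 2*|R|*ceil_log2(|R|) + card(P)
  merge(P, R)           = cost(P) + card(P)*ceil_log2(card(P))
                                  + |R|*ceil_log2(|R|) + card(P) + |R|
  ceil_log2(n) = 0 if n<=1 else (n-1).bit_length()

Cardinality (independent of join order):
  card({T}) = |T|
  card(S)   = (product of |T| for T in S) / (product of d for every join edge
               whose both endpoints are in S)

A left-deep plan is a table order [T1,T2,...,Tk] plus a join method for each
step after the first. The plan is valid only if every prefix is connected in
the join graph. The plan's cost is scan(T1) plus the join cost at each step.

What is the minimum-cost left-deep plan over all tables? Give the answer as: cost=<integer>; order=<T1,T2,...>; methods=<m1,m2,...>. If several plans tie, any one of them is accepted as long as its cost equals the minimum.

cost=327810; order=E,B,D,A,C; methods=hash,hash,hash,hash

Selinger DP (subsets sized 1..n):
  {E}: scan cost=120, card=120
  {B}: scan cost=60, card=60
  {D}: scan cost=150, card=150
  {C}: scan cost=300, card=300
  {A}: scan cost=400, card=400
  {BE}: card=600; try (B,hash)→960, (E,merge)→1440, (B,merge)→1500, (E,hash)→1800, (E,nl)→7260, (B,nl)→7320; best=960 via (B,hash)
  {DE}: card=2250; try (E,hash)→1980, (D,merge)→2430, (E,merge)→2460, (D,hash)→2640, (D,nl_idx)→3330, (D,nl)→18120 …(+1); best=1980 via (E,hash)
  {BC}: card=3000; try (B,hash)→1320, (C,merge)→3480, (B,merge)→3720, (C,hash)→5520, (C,nl)→18060, (B,nl)→18300; best=1320 via (B,hash)
  {AB}: card=1600; try (B,hash)→1520, (A,merge)→4480, (B,merge)→4820, (A,hash)→7320, (A,nl)→24060, (B,nl)→24400; best=1520 via (B,hash)
  {BDE}: card=11250; try (D,hash)→3960, (B,hash)→4950, (D,merge)→8910, (D,nl_idx)→17010, (B,merge)→31650, (D,nl)→90960 …(+1); best=3960 via (D,hash)
  {BCE}: card=30000; try (E,hash)→6000, (C,hash)→6960, (C,merge)→10560, (E,merge)→41280, (C,nl)→180960, (E,nl)→361320; best=6000 via (E,hash)
  {ABE}: card=16000; try (E,hash)→4800, (A,hash)→8760, (A,merge)→11560, (E,merge)→21680, (E,nl)→193520, (A,nl)→240960; best=4800 via (E,hash)
  {ABC}: card=80000; try (C,hash)→8520, (A,hash)→11520, (C,merge)→23720, (A,merge)→44320, (C,nl)→481520, (A,nl)→1201320; best=8520 via (C,hash)
  {BCDE}: card=562500; try (C,hash)→20610, (D,hash)→38400, (C,merge)→175710, (D,merge)→487350, (D,nl_idx)→808500, (C,nl)→3378960 …(+1); best=20610 via (C,hash)
  {ABDE}: card=300000; try (A,hash)→22410, (D,hash)→23200, (A,merge)→176710, (D,merge)→246150, (D,nl_idx)→432800, (D,nl)→2404800 …(+1); best=22410 via (A,hash)
  {ABCE}: card=800000; try (C,hash)→26200, (A,hash)→43200, (E,hash)→90200, (C,merge)→247800, (A,merge)→490000, (E,merge)→1449480 …(+3); best=26200 via (C,hash)
  {ABCDE}: card=15000000; try (C,hash)→327810, (A,hash)→590310, (D,hash)→828600, (C,merge)→6025410, (A,merge)→11837110, (D,merge)→16827550 …(+4); best=327810 via (C,hash)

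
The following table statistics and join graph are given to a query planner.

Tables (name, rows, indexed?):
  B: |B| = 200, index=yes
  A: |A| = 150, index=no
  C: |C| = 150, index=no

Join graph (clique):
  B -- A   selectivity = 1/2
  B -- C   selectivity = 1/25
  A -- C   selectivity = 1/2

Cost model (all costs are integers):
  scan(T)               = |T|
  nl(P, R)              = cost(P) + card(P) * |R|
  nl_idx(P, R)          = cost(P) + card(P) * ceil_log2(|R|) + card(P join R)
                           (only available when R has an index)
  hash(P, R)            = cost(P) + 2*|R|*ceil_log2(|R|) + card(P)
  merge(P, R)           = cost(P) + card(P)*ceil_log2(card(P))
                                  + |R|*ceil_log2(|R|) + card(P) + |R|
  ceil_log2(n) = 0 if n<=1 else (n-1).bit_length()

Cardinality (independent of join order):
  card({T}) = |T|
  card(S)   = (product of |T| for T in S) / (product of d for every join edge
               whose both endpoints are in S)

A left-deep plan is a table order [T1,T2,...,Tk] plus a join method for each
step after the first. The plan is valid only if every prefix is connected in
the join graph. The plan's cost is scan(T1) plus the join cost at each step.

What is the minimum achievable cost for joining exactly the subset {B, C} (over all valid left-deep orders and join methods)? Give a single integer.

Selinger DP over subsets of {B,C}:
  {B}: scan cost=200, card=200
  {C}: scan cost=150, card=150
  {BC}: card=1200; try (B,nl_idx)→2550, (C,hash)→2800, (B,merge)→3300, (C,merge)→3350, (B,hash)→3500, (B,nl)→30150 …(+1); best=2550 via (B,nl_idx)

2550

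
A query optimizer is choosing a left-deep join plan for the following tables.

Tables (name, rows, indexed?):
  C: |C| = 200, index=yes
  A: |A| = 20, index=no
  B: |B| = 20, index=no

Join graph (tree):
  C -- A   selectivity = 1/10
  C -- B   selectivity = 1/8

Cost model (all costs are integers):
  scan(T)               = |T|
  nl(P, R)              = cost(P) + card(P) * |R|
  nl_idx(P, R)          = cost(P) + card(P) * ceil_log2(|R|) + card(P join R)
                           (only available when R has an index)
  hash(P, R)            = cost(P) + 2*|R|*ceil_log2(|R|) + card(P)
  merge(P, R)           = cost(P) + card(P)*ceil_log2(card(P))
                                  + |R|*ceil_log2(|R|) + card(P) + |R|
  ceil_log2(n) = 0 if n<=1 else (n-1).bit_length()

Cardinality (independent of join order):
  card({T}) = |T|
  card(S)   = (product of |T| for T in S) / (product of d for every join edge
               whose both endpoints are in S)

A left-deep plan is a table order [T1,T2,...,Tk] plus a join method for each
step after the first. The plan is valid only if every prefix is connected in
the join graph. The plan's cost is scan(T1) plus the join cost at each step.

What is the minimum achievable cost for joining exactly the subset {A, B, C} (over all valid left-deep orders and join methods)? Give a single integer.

Selinger DP over subsets of {A,B,C}:
  {C}: scan cost=200, card=200
  {A}: scan cost=20, card=20
  {B}: scan cost=20, card=20
  {AC}: card=400; try (C,nl_idx)→580, (A,hash)→600, (C,merge)→1940, (A,merge)→2120, (C,hash)→3240, (C,nl)→4020 …(+1); best=580 via (C,nl_idx)
  {BC}: card=500; try (B,hash)→600, (C,nl_idx)→680, (C,merge)→1940, (B,merge)→2120, (C,hash)→3240, (C,nl)→4020 …(+1); best=600 via (B,hash)
  {ABC}: card=1000; try (B,hash)→1180, (A,hash)→1300, (B,merge)→4700, (A,merge)→5720, (B,nl)→8580, (A,nl)→10600; best=1180 via (B,hash)

1180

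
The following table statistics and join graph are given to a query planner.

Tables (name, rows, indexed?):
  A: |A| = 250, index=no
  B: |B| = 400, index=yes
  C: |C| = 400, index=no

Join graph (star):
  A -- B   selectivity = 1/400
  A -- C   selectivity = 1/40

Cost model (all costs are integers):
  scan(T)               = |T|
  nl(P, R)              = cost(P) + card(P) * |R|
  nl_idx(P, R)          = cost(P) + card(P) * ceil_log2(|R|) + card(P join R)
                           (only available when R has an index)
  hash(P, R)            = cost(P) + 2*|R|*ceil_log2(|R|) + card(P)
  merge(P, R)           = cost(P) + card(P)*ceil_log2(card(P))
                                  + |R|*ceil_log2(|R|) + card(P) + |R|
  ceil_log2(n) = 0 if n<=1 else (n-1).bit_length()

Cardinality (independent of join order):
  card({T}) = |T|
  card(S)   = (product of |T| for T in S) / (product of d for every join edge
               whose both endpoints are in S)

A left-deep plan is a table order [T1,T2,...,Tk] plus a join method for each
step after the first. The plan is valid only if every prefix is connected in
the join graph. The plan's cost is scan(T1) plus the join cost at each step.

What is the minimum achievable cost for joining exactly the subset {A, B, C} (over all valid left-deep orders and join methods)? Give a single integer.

9000

Selinger DP over subsets of {A,B,C}:
  {A}: scan cost=250, card=250
  {B}: scan cost=400, card=400
  {C}: scan cost=400, card=400
  {AB}: card=250; try (B,nl_idx)→2750, (A,hash)→4800, (B,merge)→6500, (A,merge)→6650, (B,hash)→7700, (B,nl)→100250 …(+1); best=2750 via (B,nl_idx)
  {AC}: card=2500; try (A,hash)→4800, (C,merge)→6500, (A,merge)→6650, (C,hash)→7700, (C,nl)→100250, (A,nl)→100400; best=4800 via (A,hash)
  {ABC}: card=2500; try (C,merge)→9000, (C,hash)→10200, (B,hash)→14500, (B,nl_idx)→29800, (B,merge)→41300, (C,nl)→102750 …(+1); best=9000 via (C,merge)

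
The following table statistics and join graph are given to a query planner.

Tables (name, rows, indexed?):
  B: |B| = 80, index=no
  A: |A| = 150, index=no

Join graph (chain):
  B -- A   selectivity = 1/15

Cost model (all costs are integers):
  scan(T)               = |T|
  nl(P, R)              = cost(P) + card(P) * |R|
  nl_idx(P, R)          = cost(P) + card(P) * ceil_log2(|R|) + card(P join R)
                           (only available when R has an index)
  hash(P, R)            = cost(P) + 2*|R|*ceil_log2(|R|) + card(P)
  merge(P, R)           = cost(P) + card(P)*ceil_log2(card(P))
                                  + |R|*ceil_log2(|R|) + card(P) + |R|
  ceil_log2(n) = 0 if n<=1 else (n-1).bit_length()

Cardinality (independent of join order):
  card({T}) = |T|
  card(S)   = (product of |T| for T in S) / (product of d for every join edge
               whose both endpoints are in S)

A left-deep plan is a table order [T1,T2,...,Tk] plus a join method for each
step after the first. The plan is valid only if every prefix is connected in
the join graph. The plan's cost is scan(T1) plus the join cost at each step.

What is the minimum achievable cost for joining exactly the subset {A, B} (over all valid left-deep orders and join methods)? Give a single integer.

Selinger DP over subsets of {A,B}:
  {B}: scan cost=80, card=80
  {A}: scan cost=150, card=150
  {AB}: card=800; try (B,hash)→1420, (A,merge)→2070, (B,merge)→2140, (A,hash)→2560, (A,nl)→12080, (B,nl)→12150; best=1420 via (B,hash)

1420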